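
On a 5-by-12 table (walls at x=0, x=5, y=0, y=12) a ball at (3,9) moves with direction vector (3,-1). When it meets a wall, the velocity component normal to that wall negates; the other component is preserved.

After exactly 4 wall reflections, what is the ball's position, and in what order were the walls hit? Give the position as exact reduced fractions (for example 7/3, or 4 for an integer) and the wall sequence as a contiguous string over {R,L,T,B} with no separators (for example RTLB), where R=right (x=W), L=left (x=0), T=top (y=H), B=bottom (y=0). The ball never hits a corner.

Final position: (0,10/3)
Wall sequence: RLRL

1. t=2/3 → R at (5,25/3); v=(-3,-1)
2. t=5/3 → L at (0,20/3); v=(3,-1)
3. t=5/3 → R at (5,5); v=(-3,-1)
4. t=5/3 → L at (0,10/3); v=(3,-1)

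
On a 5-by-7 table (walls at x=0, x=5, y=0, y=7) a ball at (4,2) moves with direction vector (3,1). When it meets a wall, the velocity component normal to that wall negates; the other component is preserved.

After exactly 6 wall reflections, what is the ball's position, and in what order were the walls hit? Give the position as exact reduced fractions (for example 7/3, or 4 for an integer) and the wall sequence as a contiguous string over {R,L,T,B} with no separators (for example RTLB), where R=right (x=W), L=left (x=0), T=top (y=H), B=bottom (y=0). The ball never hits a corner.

1. t=1/3 → R at (5,7/3); v=(-3,1)
2. t=5/3 → L at (0,4); v=(3,1)
3. t=5/3 → R at (5,17/3); v=(-3,1)
4. t=4/3 → T at (1,7); v=(-3,-1)
5. t=1/3 → L at (0,20/3); v=(3,-1)
6. t=5/3 → R at (5,5); v=(-3,-1)

Final position: (5,5)
Wall sequence: RLRTLR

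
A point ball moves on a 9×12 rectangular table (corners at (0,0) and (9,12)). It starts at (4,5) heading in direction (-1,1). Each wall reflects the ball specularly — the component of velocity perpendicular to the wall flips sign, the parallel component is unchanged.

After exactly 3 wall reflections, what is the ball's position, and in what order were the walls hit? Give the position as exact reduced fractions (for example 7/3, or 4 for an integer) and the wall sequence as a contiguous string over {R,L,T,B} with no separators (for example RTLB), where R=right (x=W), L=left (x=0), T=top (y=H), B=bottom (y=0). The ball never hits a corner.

Final position: (9,6)
Wall sequence: LTR

1. t=4 → L at (0,9); v=(1,1)
2. t=3 → T at (3,12); v=(1,-1)
3. t=6 → R at (9,6); v=(-1,-1)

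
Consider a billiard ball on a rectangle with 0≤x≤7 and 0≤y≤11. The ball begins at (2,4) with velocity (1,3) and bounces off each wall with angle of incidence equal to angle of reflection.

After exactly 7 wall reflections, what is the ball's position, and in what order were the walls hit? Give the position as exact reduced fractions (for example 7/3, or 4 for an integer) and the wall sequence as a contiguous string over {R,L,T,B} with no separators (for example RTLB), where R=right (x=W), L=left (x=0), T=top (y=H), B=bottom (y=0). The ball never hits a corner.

1. t=7/3 → T at (13/3,11); v=(1,-3)
2. t=8/3 → R at (7,3); v=(-1,-3)
3. t=1 → B at (6,0); v=(-1,3)
4. t=11/3 → T at (7/3,11); v=(-1,-3)
5. t=7/3 → L at (0,4); v=(1,-3)
6. t=4/3 → B at (4/3,0); v=(1,3)
7. t=11/3 → T at (5,11); v=(1,-3)

Final position: (5,11)
Wall sequence: TRBTLBT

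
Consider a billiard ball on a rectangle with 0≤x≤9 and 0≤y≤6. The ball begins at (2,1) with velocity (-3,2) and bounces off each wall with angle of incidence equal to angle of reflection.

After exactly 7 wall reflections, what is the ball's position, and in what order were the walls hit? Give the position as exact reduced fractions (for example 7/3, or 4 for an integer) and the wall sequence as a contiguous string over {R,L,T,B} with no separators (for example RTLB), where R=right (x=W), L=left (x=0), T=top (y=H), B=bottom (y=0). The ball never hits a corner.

Final position: (9,11/3)
Wall sequence: LTRBLTR

1. t=2/3 → L at (0,7/3); v=(3,2)
2. t=11/6 → T at (11/2,6); v=(3,-2)
3. t=7/6 → R at (9,11/3); v=(-3,-2)
4. t=11/6 → B at (7/2,0); v=(-3,2)
5. t=7/6 → L at (0,7/3); v=(3,2)
6. t=11/6 → T at (11/2,6); v=(3,-2)
7. t=7/6 → R at (9,11/3); v=(-3,-2)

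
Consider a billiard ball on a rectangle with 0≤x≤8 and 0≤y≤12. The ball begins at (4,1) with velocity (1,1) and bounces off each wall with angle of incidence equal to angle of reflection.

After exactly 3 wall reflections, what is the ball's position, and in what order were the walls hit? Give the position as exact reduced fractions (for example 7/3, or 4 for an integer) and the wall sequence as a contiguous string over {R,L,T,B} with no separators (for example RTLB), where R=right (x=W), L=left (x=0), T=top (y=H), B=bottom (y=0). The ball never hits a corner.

Final position: (0,11)
Wall sequence: RTL

1. t=4 → R at (8,5); v=(-1,1)
2. t=7 → T at (1,12); v=(-1,-1)
3. t=1 → L at (0,11); v=(1,-1)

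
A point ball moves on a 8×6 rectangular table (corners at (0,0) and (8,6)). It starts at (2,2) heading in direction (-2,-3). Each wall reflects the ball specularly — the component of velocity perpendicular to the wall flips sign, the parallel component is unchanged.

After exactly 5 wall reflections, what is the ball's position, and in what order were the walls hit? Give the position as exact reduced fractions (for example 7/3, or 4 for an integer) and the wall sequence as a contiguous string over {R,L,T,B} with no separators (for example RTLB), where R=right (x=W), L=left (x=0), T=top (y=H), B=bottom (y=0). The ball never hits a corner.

Final position: (8,1)
Wall sequence: BLTBR

1. t=2/3 → B at (2/3,0); v=(-2,3)
2. t=1/3 → L at (0,1); v=(2,3)
3. t=5/3 → T at (10/3,6); v=(2,-3)
4. t=2 → B at (22/3,0); v=(2,3)
5. t=1/3 → R at (8,1); v=(-2,3)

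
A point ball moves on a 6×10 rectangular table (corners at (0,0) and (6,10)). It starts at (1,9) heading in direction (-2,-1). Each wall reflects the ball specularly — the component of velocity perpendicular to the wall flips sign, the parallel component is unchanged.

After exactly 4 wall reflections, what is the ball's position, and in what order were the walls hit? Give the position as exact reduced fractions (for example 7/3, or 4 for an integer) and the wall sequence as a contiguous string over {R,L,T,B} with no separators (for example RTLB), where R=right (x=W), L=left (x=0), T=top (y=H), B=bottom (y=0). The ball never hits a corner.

1. t=1/2 → L at (0,17/2); v=(2,-1)
2. t=3 → R at (6,11/2); v=(-2,-1)
3. t=3 → L at (0,5/2); v=(2,-1)
4. t=5/2 → B at (5,0); v=(2,1)

Final position: (5,0)
Wall sequence: LRLB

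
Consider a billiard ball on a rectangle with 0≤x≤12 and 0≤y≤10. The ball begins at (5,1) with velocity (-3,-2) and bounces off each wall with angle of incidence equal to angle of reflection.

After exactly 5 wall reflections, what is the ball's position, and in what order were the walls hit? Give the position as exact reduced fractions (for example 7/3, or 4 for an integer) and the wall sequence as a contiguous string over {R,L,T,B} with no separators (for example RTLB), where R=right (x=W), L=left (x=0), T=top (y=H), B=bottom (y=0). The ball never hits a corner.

Final position: (0,5/3)
Wall sequence: BLTRL

1. t=1/2 → B at (7/2,0); v=(-3,2)
2. t=7/6 → L at (0,7/3); v=(3,2)
3. t=23/6 → T at (23/2,10); v=(3,-2)
4. t=1/6 → R at (12,29/3); v=(-3,-2)
5. t=4 → L at (0,5/3); v=(3,-2)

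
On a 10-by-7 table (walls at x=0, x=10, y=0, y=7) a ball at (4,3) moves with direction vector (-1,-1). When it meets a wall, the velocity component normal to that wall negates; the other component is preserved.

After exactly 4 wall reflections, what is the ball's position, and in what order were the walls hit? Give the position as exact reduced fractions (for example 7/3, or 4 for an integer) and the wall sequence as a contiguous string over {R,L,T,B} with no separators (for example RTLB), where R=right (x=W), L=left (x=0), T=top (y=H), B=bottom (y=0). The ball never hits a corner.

1. t=3 → B at (1,0); v=(-1,1)
2. t=1 → L at (0,1); v=(1,1)
3. t=6 → T at (6,7); v=(1,-1)
4. t=4 → R at (10,3); v=(-1,-1)

Final position: (10,3)
Wall sequence: BLTR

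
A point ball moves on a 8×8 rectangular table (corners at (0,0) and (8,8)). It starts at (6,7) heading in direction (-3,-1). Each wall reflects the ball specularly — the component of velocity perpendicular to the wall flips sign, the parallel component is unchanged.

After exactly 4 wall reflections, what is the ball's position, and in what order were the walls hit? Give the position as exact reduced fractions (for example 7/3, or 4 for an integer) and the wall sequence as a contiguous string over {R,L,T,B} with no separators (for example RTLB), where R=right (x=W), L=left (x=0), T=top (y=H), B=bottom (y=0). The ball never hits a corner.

1. t=2 → L at (0,5); v=(3,-1)
2. t=8/3 → R at (8,7/3); v=(-3,-1)
3. t=7/3 → B at (1,0); v=(-3,1)
4. t=1/3 → L at (0,1/3); v=(3,1)

Final position: (0,1/3)
Wall sequence: LRBL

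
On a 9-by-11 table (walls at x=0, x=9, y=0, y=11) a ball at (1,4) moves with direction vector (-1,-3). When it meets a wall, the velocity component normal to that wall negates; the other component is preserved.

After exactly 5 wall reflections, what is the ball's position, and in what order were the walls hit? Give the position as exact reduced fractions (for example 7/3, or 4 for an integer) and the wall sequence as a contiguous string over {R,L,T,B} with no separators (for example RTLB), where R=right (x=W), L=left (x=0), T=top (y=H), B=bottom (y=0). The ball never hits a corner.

1. t=1 → L at (0,1); v=(1,-3)
2. t=1/3 → B at (1/3,0); v=(1,3)
3. t=11/3 → T at (4,11); v=(1,-3)
4. t=11/3 → B at (23/3,0); v=(1,3)
5. t=4/3 → R at (9,4); v=(-1,3)

Final position: (9,4)
Wall sequence: LBTBR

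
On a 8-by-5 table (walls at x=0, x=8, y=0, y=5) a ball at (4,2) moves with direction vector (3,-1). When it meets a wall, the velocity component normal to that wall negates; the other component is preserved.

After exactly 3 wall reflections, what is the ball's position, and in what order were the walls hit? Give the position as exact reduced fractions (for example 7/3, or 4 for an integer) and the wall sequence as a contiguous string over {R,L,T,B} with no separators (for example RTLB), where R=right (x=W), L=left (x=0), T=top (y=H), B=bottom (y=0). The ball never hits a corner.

1. t=4/3 → R at (8,2/3); v=(-3,-1)
2. t=2/3 → B at (6,0); v=(-3,1)
3. t=2 → L at (0,2); v=(3,1)

Final position: (0,2)
Wall sequence: RBL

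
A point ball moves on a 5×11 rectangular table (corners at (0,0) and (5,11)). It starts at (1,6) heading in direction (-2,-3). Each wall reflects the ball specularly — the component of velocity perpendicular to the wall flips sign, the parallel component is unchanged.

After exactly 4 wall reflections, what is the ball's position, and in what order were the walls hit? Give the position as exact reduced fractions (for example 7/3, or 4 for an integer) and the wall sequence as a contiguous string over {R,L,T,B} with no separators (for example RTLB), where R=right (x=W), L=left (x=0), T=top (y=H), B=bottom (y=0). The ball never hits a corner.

Final position: (0,21/2)
Wall sequence: LBRL

1. t=1/2 → L at (0,9/2); v=(2,-3)
2. t=3/2 → B at (3,0); v=(2,3)
3. t=1 → R at (5,3); v=(-2,3)
4. t=5/2 → L at (0,21/2); v=(2,3)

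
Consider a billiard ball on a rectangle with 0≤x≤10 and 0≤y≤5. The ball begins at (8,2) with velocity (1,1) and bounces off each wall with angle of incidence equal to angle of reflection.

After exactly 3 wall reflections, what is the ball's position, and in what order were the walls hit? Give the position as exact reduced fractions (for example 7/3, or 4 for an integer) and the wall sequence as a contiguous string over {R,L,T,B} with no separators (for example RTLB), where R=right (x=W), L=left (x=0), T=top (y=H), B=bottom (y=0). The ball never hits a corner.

Final position: (4,0)
Wall sequence: RTB

1. t=2 → R at (10,4); v=(-1,1)
2. t=1 → T at (9,5); v=(-1,-1)
3. t=5 → B at (4,0); v=(-1,1)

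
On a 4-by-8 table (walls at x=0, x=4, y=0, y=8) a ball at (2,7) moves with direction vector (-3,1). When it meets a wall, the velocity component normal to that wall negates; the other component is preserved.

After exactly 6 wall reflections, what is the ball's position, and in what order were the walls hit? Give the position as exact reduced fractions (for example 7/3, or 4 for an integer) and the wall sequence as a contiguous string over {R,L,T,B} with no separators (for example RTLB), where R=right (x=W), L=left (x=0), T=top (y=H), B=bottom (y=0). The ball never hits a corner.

Final position: (0,3)
Wall sequence: LTRLRL

1. t=2/3 → L at (0,23/3); v=(3,1)
2. t=1/3 → T at (1,8); v=(3,-1)
3. t=1 → R at (4,7); v=(-3,-1)
4. t=4/3 → L at (0,17/3); v=(3,-1)
5. t=4/3 → R at (4,13/3); v=(-3,-1)
6. t=4/3 → L at (0,3); v=(3,-1)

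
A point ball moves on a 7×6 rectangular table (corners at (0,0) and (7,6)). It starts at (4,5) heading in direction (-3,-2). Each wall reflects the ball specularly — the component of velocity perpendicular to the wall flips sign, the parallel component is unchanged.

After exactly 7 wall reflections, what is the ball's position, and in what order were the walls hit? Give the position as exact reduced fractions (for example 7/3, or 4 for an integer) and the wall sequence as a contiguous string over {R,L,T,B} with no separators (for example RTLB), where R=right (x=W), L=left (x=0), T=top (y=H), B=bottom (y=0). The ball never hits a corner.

1. t=4/3 → L at (0,7/3); v=(3,-2)
2. t=7/6 → B at (7/2,0); v=(3,2)
3. t=7/6 → R at (7,7/3); v=(-3,2)
4. t=11/6 → T at (3/2,6); v=(-3,-2)
5. t=1/2 → L at (0,5); v=(3,-2)
6. t=7/3 → R at (7,1/3); v=(-3,-2)
7. t=1/6 → B at (13/2,0); v=(-3,2)

Final position: (13/2,0)
Wall sequence: LBRTLRB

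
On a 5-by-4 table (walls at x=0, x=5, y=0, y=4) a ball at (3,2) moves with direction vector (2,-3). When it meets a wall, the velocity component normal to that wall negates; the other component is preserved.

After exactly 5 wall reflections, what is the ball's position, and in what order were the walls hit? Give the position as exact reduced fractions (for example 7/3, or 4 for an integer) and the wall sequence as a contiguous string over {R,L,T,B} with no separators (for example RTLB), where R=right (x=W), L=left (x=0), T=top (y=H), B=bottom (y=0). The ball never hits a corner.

Final position: (0,1/2)
Wall sequence: BRTBL

1. t=2/3 → B at (13/3,0); v=(2,3)
2. t=1/3 → R at (5,1); v=(-2,3)
3. t=1 → T at (3,4); v=(-2,-3)
4. t=4/3 → B at (1/3,0); v=(-2,3)
5. t=1/6 → L at (0,1/2); v=(2,3)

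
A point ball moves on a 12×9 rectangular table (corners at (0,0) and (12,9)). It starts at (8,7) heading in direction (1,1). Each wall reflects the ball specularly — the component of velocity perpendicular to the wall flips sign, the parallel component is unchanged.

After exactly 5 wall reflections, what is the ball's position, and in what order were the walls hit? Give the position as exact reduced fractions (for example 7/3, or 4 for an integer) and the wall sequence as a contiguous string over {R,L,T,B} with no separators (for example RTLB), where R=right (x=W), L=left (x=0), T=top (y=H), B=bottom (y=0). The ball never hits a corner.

Final position: (4,9)
Wall sequence: TRBLT

1. t=2 → T at (10,9); v=(1,-1)
2. t=2 → R at (12,7); v=(-1,-1)
3. t=7 → B at (5,0); v=(-1,1)
4. t=5 → L at (0,5); v=(1,1)
5. t=4 → T at (4,9); v=(1,-1)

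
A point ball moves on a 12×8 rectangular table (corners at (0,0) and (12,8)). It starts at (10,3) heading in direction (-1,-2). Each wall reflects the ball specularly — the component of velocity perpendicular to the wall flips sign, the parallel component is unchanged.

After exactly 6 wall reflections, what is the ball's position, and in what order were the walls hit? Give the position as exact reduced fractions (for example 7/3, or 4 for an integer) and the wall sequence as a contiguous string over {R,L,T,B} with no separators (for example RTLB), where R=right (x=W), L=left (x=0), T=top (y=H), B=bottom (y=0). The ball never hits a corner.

1. t=3/2 → B at (17/2,0); v=(-1,2)
2. t=4 → T at (9/2,8); v=(-1,-2)
3. t=4 → B at (1/2,0); v=(-1,2)
4. t=1/2 → L at (0,1); v=(1,2)
5. t=7/2 → T at (7/2,8); v=(1,-2)
6. t=4 → B at (15/2,0); v=(1,2)

Final position: (15/2,0)
Wall sequence: BTBLTB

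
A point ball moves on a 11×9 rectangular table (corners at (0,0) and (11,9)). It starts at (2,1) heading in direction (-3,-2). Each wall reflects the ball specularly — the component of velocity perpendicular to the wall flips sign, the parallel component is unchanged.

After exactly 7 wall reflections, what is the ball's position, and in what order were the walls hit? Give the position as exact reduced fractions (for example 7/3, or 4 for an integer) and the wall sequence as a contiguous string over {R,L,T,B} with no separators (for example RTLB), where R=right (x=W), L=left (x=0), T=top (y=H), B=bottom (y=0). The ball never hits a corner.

Final position: (11,13/3)
Wall sequence: BLRTLBR

1. t=1/2 → B at (1/2,0); v=(-3,2)
2. t=1/6 → L at (0,1/3); v=(3,2)
3. t=11/3 → R at (11,23/3); v=(-3,2)
4. t=2/3 → T at (9,9); v=(-3,-2)
5. t=3 → L at (0,3); v=(3,-2)
6. t=3/2 → B at (9/2,0); v=(3,2)
7. t=13/6 → R at (11,13/3); v=(-3,2)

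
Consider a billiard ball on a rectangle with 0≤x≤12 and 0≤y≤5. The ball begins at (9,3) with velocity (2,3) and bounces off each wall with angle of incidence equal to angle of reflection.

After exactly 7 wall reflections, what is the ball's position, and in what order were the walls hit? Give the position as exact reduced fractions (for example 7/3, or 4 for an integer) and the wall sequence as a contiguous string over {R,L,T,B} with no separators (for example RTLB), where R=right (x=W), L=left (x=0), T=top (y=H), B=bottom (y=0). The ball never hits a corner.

Final position: (0,9/2)
Wall sequence: TRBTBTL

1. t=2/3 → T at (31/3,5); v=(2,-3)
2. t=5/6 → R at (12,5/2); v=(-2,-3)
3. t=5/6 → B at (31/3,0); v=(-2,3)
4. t=5/3 → T at (7,5); v=(-2,-3)
5. t=5/3 → B at (11/3,0); v=(-2,3)
6. t=5/3 → T at (1/3,5); v=(-2,-3)
7. t=1/6 → L at (0,9/2); v=(2,-3)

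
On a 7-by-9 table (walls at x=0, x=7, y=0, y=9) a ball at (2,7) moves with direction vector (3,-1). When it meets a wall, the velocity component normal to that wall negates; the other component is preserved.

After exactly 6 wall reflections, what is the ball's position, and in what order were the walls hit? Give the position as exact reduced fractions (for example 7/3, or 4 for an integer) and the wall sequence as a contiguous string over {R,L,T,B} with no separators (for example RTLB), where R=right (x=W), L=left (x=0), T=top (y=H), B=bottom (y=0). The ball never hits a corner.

1. t=5/3 → R at (7,16/3); v=(-3,-1)
2. t=7/3 → L at (0,3); v=(3,-1)
3. t=7/3 → R at (7,2/3); v=(-3,-1)
4. t=2/3 → B at (5,0); v=(-3,1)
5. t=5/3 → L at (0,5/3); v=(3,1)
6. t=7/3 → R at (7,4); v=(-3,1)

Final position: (7,4)
Wall sequence: RLRBLR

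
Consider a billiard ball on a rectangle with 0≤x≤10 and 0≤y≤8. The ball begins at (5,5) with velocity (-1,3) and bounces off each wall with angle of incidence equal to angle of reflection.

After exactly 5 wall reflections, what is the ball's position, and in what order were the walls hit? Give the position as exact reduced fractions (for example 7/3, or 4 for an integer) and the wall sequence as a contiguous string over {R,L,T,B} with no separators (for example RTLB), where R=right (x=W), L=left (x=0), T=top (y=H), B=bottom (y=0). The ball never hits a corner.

Final position: (4,0)
Wall sequence: TBLTB

1. t=1 → T at (4,8); v=(-1,-3)
2. t=8/3 → B at (4/3,0); v=(-1,3)
3. t=4/3 → L at (0,4); v=(1,3)
4. t=4/3 → T at (4/3,8); v=(1,-3)
5. t=8/3 → B at (4,0); v=(1,3)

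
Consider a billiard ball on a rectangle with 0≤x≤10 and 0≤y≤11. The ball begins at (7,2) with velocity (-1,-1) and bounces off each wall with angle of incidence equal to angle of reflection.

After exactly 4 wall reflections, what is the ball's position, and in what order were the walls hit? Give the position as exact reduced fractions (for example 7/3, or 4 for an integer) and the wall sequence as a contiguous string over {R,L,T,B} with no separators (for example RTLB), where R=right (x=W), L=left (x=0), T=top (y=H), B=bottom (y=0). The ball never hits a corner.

1. t=2 → B at (5,0); v=(-1,1)
2. t=5 → L at (0,5); v=(1,1)
3. t=6 → T at (6,11); v=(1,-1)
4. t=4 → R at (10,7); v=(-1,-1)

Final position: (10,7)
Wall sequence: BLTR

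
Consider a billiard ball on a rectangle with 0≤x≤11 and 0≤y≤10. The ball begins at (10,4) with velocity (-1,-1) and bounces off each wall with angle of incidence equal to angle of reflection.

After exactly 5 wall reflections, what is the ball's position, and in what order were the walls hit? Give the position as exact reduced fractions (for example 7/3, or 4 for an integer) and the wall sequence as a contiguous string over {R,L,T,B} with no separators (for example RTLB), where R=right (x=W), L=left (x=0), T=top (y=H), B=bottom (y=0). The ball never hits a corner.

1. t=4 → B at (6,0); v=(-1,1)
2. t=6 → L at (0,6); v=(1,1)
3. t=4 → T at (4,10); v=(1,-1)
4. t=7 → R at (11,3); v=(-1,-1)
5. t=3 → B at (8,0); v=(-1,1)

Final position: (8,0)
Wall sequence: BLTRB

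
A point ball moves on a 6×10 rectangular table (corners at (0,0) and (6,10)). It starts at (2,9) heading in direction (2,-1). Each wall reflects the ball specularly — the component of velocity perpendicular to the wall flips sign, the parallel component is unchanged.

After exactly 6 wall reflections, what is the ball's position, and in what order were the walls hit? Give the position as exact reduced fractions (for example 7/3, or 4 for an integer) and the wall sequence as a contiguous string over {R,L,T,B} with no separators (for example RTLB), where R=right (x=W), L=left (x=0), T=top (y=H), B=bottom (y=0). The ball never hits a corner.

1. t=2 → R at (6,7); v=(-2,-1)
2. t=3 → L at (0,4); v=(2,-1)
3. t=3 → R at (6,1); v=(-2,-1)
4. t=1 → B at (4,0); v=(-2,1)
5. t=2 → L at (0,2); v=(2,1)
6. t=3 → R at (6,5); v=(-2,1)

Final position: (6,5)
Wall sequence: RLRBLR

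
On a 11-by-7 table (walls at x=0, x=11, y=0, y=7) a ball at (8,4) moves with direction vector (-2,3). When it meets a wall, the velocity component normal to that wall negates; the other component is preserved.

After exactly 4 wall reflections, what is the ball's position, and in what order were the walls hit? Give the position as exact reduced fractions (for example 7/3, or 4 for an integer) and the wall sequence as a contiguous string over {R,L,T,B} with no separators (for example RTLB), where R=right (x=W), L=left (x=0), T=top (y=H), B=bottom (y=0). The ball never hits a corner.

1. t=1 → T at (6,7); v=(-2,-3)
2. t=7/3 → B at (4/3,0); v=(-2,3)
3. t=2/3 → L at (0,2); v=(2,3)
4. t=5/3 → T at (10/3,7); v=(2,-3)

Final position: (10/3,7)
Wall sequence: TBLT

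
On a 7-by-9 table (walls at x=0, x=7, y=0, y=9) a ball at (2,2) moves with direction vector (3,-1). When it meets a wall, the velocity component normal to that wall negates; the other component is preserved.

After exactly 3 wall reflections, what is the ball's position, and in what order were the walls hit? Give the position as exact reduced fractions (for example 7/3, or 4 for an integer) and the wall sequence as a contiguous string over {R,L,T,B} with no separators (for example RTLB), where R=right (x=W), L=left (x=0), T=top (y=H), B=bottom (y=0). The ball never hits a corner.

Final position: (0,2)
Wall sequence: RBL

1. t=5/3 → R at (7,1/3); v=(-3,-1)
2. t=1/3 → B at (6,0); v=(-3,1)
3. t=2 → L at (0,2); v=(3,1)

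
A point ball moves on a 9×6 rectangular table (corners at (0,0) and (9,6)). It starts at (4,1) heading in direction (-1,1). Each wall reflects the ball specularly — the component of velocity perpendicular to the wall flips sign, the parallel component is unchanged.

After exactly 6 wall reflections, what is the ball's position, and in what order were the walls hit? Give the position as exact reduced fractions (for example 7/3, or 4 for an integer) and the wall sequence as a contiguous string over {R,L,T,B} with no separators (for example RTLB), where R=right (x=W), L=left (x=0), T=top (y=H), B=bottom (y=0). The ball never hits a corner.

Final position: (0,1)
Wall sequence: LTBRTL

1. t=4 → L at (0,5); v=(1,1)
2. t=1 → T at (1,6); v=(1,-1)
3. t=6 → B at (7,0); v=(1,1)
4. t=2 → R at (9,2); v=(-1,1)
5. t=4 → T at (5,6); v=(-1,-1)
6. t=5 → L at (0,1); v=(1,-1)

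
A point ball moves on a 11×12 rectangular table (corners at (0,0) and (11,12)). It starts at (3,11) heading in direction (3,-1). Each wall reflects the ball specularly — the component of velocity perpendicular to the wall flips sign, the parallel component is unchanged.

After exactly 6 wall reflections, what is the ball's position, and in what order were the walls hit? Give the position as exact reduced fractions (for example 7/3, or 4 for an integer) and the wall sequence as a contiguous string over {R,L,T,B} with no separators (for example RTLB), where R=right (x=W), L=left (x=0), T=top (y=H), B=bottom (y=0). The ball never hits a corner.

1. t=8/3 → R at (11,25/3); v=(-3,-1)
2. t=11/3 → L at (0,14/3); v=(3,-1)
3. t=11/3 → R at (11,1); v=(-3,-1)
4. t=1 → B at (8,0); v=(-3,1)
5. t=8/3 → L at (0,8/3); v=(3,1)
6. t=11/3 → R at (11,19/3); v=(-3,1)

Final position: (11,19/3)
Wall sequence: RLRBLR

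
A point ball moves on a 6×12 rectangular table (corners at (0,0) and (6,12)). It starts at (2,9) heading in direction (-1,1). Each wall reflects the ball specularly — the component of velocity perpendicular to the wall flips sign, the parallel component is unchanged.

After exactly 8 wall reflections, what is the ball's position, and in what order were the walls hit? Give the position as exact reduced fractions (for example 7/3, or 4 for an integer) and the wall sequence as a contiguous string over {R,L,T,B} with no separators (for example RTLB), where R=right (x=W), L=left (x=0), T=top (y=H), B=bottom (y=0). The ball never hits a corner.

Final position: (1,12)
Wall sequence: LTRLBRLT

1. t=2 → L at (0,11); v=(1,1)
2. t=1 → T at (1,12); v=(1,-1)
3. t=5 → R at (6,7); v=(-1,-1)
4. t=6 → L at (0,1); v=(1,-1)
5. t=1 → B at (1,0); v=(1,1)
6. t=5 → R at (6,5); v=(-1,1)
7. t=6 → L at (0,11); v=(1,1)
8. t=1 → T at (1,12); v=(1,-1)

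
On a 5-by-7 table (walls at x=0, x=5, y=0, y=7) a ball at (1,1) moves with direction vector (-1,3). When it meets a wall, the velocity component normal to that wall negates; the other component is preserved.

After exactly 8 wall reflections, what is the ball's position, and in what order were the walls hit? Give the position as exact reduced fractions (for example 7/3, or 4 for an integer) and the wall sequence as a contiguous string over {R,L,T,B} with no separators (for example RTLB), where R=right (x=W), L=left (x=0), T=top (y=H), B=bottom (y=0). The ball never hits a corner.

1. t=1 → L at (0,4); v=(1,3)
2. t=1 → T at (1,7); v=(1,-3)
3. t=7/3 → B at (10/3,0); v=(1,3)
4. t=5/3 → R at (5,5); v=(-1,3)
5. t=2/3 → T at (13/3,7); v=(-1,-3)
6. t=7/3 → B at (2,0); v=(-1,3)
7. t=2 → L at (0,6); v=(1,3)
8. t=1/3 → T at (1/3,7); v=(1,-3)

Final position: (1/3,7)
Wall sequence: LTBRTBLT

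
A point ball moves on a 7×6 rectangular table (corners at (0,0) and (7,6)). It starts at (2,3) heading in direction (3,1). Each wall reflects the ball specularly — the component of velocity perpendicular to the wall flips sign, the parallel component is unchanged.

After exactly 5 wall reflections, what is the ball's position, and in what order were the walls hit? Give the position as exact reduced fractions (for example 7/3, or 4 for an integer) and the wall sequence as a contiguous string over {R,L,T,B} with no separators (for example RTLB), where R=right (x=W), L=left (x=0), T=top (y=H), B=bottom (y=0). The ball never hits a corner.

1. t=5/3 → R at (7,14/3); v=(-3,1)
2. t=4/3 → T at (3,6); v=(-3,-1)
3. t=1 → L at (0,5); v=(3,-1)
4. t=7/3 → R at (7,8/3); v=(-3,-1)
5. t=7/3 → L at (0,1/3); v=(3,-1)

Final position: (0,1/3)
Wall sequence: RTLRL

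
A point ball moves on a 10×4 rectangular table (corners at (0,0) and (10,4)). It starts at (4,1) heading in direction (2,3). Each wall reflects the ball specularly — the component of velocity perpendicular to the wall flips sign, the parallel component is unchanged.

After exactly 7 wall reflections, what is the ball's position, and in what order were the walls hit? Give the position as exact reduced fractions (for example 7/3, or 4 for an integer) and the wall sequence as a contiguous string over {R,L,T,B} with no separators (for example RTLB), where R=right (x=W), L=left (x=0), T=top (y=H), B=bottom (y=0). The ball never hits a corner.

Final position: (2/3,0)
Wall sequence: TBRTBTB

1. t=1 → T at (6,4); v=(2,-3)
2. t=4/3 → B at (26/3,0); v=(2,3)
3. t=2/3 → R at (10,2); v=(-2,3)
4. t=2/3 → T at (26/3,4); v=(-2,-3)
5. t=4/3 → B at (6,0); v=(-2,3)
6. t=4/3 → T at (10/3,4); v=(-2,-3)
7. t=4/3 → B at (2/3,0); v=(-2,3)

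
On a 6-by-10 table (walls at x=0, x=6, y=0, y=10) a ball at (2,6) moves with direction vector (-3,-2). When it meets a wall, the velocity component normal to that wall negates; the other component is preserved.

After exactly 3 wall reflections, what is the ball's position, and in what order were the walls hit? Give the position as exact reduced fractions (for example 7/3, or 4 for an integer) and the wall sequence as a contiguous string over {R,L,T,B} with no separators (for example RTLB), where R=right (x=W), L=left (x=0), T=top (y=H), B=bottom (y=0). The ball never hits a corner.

1. t=2/3 → L at (0,14/3); v=(3,-2)
2. t=2 → R at (6,2/3); v=(-3,-2)
3. t=1/3 → B at (5,0); v=(-3,2)

Final position: (5,0)
Wall sequence: LRB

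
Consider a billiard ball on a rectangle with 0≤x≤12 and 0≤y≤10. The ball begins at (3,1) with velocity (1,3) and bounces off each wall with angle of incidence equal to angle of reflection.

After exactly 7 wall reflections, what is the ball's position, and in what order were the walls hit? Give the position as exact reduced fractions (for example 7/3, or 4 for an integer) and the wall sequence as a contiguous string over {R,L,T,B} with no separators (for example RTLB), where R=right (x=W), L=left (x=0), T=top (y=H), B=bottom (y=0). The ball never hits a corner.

1. t=3 → T at (6,10); v=(1,-3)
2. t=10/3 → B at (28/3,0); v=(1,3)
3. t=8/3 → R at (12,8); v=(-1,3)
4. t=2/3 → T at (34/3,10); v=(-1,-3)
5. t=10/3 → B at (8,0); v=(-1,3)
6. t=10/3 → T at (14/3,10); v=(-1,-3)
7. t=10/3 → B at (4/3,0); v=(-1,3)

Final position: (4/3,0)
Wall sequence: TBRTBTB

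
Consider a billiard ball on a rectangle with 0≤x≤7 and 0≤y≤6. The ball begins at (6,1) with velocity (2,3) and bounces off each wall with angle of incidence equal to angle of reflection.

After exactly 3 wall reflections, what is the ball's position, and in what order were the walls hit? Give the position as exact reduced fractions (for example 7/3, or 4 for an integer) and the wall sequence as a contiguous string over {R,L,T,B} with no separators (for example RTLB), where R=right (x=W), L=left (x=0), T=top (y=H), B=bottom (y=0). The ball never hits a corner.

1. t=1/2 → R at (7,5/2); v=(-2,3)
2. t=7/6 → T at (14/3,6); v=(-2,-3)
3. t=2 → B at (2/3,0); v=(-2,3)

Final position: (2/3,0)
Wall sequence: RTB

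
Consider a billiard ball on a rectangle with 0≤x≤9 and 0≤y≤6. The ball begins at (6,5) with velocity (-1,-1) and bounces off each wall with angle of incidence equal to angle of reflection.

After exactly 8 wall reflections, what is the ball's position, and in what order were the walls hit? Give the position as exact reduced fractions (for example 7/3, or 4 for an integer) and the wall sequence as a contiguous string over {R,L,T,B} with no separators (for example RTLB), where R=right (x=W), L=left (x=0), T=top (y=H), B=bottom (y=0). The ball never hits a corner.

1. t=5 → B at (1,0); v=(-1,1)
2. t=1 → L at (0,1); v=(1,1)
3. t=5 → T at (5,6); v=(1,-1)
4. t=4 → R at (9,2); v=(-1,-1)
5. t=2 → B at (7,0); v=(-1,1)
6. t=6 → T at (1,6); v=(-1,-1)
7. t=1 → L at (0,5); v=(1,-1)
8. t=5 → B at (5,0); v=(1,1)

Final position: (5,0)
Wall sequence: BLTRBTLB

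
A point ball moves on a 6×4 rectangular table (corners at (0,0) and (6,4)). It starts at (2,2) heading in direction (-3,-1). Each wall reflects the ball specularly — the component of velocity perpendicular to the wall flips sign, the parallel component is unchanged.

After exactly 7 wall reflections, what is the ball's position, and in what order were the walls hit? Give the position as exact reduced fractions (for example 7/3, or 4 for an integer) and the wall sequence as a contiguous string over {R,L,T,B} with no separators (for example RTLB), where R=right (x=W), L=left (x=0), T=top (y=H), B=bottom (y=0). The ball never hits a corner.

Final position: (0,4/3)
Wall sequence: LBRLTRL

1. t=2/3 → L at (0,4/3); v=(3,-1)
2. t=4/3 → B at (4,0); v=(3,1)
3. t=2/3 → R at (6,2/3); v=(-3,1)
4. t=2 → L at (0,8/3); v=(3,1)
5. t=4/3 → T at (4,4); v=(3,-1)
6. t=2/3 → R at (6,10/3); v=(-3,-1)
7. t=2 → L at (0,4/3); v=(3,-1)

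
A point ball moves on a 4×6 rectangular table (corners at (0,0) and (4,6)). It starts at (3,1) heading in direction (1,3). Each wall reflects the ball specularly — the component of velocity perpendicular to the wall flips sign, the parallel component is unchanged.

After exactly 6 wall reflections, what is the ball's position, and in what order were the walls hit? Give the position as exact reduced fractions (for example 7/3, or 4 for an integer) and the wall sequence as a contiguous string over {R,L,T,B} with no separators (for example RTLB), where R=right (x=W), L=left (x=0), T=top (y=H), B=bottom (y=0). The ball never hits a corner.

1. t=1 → R at (4,4); v=(-1,3)
2. t=2/3 → T at (10/3,6); v=(-1,-3)
3. t=2 → B at (4/3,0); v=(-1,3)
4. t=4/3 → L at (0,4); v=(1,3)
5. t=2/3 → T at (2/3,6); v=(1,-3)
6. t=2 → B at (8/3,0); v=(1,3)

Final position: (8/3,0)
Wall sequence: RTBLTB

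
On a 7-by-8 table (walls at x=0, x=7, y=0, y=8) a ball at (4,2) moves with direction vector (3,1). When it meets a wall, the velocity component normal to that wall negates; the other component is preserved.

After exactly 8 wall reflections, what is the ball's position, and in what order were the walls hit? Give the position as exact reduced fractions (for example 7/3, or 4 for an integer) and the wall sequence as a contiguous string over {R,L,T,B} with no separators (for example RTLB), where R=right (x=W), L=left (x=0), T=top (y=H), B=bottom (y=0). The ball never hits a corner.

Final position: (4,0)
Wall sequence: RLRTLRLB

1. t=1 → R at (7,3); v=(-3,1)
2. t=7/3 → L at (0,16/3); v=(3,1)
3. t=7/3 → R at (7,23/3); v=(-3,1)
4. t=1/3 → T at (6,8); v=(-3,-1)
5. t=2 → L at (0,6); v=(3,-1)
6. t=7/3 → R at (7,11/3); v=(-3,-1)
7. t=7/3 → L at (0,4/3); v=(3,-1)
8. t=4/3 → B at (4,0); v=(3,1)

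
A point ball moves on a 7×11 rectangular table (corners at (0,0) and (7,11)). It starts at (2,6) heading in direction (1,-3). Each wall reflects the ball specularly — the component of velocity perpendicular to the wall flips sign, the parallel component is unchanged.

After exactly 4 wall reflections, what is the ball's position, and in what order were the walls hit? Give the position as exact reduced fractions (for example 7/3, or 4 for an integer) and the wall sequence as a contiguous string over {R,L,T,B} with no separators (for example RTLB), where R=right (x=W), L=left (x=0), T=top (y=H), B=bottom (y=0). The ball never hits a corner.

Final position: (8/3,0)
Wall sequence: BRTB

1. t=2 → B at (4,0); v=(1,3)
2. t=3 → R at (7,9); v=(-1,3)
3. t=2/3 → T at (19/3,11); v=(-1,-3)
4. t=11/3 → B at (8/3,0); v=(-1,3)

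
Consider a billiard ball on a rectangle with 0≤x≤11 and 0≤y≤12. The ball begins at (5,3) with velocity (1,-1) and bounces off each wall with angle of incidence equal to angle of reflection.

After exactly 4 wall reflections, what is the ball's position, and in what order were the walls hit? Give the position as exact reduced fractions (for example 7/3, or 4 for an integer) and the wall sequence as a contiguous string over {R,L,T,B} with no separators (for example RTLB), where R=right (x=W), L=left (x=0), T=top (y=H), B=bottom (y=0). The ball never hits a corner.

1. t=3 → B at (8,0); v=(1,1)
2. t=3 → R at (11,3); v=(-1,1)
3. t=9 → T at (2,12); v=(-1,-1)
4. t=2 → L at (0,10); v=(1,-1)

Final position: (0,10)
Wall sequence: BRTL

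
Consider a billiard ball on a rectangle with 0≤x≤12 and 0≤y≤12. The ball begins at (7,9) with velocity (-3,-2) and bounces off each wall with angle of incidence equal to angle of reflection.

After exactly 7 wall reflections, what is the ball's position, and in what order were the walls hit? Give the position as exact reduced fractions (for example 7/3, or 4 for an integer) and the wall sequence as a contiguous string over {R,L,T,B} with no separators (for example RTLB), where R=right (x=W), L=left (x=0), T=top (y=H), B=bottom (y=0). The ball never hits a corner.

1. t=7/3 → L at (0,13/3); v=(3,-2)
2. t=13/6 → B at (13/2,0); v=(3,2)
3. t=11/6 → R at (12,11/3); v=(-3,2)
4. t=4 → L at (0,35/3); v=(3,2)
5. t=1/6 → T at (1/2,12); v=(3,-2)
6. t=23/6 → R at (12,13/3); v=(-3,-2)
7. t=13/6 → B at (11/2,0); v=(-3,2)

Final position: (11/2,0)
Wall sequence: LBRLTRB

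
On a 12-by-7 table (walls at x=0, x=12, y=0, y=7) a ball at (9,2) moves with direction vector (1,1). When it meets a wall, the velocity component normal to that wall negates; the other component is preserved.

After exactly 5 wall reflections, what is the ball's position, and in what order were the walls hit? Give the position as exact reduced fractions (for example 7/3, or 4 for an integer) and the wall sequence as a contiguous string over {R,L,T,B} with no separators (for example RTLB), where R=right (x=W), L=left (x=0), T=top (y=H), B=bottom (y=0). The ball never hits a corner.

Final position: (4,7)
Wall sequence: RTBLT

1. t=3 → R at (12,5); v=(-1,1)
2. t=2 → T at (10,7); v=(-1,-1)
3. t=7 → B at (3,0); v=(-1,1)
4. t=3 → L at (0,3); v=(1,1)
5. t=4 → T at (4,7); v=(1,-1)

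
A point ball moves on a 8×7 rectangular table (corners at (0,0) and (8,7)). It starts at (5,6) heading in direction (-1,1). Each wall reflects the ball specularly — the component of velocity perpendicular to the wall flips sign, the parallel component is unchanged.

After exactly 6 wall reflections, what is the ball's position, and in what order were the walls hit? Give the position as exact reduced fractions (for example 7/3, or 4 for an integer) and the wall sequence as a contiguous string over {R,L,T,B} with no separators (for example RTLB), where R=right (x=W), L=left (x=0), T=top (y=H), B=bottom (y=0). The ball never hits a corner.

Final position: (0,1)
Wall sequence: TLBRTL

1. t=1 → T at (4,7); v=(-1,-1)
2. t=4 → L at (0,3); v=(1,-1)
3. t=3 → B at (3,0); v=(1,1)
4. t=5 → R at (8,5); v=(-1,1)
5. t=2 → T at (6,7); v=(-1,-1)
6. t=6 → L at (0,1); v=(1,-1)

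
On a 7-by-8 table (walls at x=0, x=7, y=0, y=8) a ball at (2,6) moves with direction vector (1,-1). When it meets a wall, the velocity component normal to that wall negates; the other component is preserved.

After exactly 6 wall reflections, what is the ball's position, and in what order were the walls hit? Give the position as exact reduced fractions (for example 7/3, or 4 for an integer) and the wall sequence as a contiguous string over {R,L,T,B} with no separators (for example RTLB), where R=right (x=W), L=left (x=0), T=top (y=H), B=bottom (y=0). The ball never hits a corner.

Final position: (4,0)
Wall sequence: RBLTRB

1. t=5 → R at (7,1); v=(-1,-1)
2. t=1 → B at (6,0); v=(-1,1)
3. t=6 → L at (0,6); v=(1,1)
4. t=2 → T at (2,8); v=(1,-1)
5. t=5 → R at (7,3); v=(-1,-1)
6. t=3 → B at (4,0); v=(-1,1)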